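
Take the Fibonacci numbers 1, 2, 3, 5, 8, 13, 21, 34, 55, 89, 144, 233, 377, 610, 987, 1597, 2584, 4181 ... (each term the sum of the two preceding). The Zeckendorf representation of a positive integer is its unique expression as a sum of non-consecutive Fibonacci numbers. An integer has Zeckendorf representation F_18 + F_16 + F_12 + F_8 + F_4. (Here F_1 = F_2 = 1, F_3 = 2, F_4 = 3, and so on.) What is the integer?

F_18 + F_16 + F_12 + F_8 + F_4 = 2584 + 987 + 144 + 21 + 3 = 3739.

3739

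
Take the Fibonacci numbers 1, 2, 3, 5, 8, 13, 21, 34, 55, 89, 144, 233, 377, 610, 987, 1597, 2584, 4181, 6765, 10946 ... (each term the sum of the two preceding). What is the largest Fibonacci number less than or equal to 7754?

6765

6765 ≤ 7754 < 10946, so the largest Fibonacci number not exceeding 7754 is 6765.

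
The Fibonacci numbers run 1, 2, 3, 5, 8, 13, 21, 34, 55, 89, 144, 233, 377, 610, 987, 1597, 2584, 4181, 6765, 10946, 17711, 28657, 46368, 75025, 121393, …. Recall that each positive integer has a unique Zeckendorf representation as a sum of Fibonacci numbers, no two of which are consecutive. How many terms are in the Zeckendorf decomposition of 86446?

Greedily peel off the largest Fibonacci term at each step:
75025 ≤ 86446 < 121393, so take 75025; remainder 11421
10946 ≤ 11421 < 17711, so take 10946; remainder 475
377 ≤ 475 < 610, so take 377; remainder 98
89 ≤ 98 < 144, so take 89; remainder 9
8 ≤ 9 < 13, so take 8; remainder 1
1 ≤ 1 < 2, so take 1; remainder 0
86446 = 75025 + 10946 + 377 + 89 + 8 + 1, which has 6 terms.

6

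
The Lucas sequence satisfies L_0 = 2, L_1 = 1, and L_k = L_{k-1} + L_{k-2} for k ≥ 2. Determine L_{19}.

9349

Iterating the recurrence up to L_{12} = 322 and L_{11} = 199:
L_{13} = L_{12} + L_{11} = 322 + 199 = 521
L_{14} = L_{13} + L_{12} = 521 + 322 = 843
L_{15} = L_{14} + L_{13} = 843 + 521 = 1364
L_{16} = L_{15} + L_{14} = 1364 + 843 = 2207
L_{17} = L_{16} + L_{15} = 2207 + 1364 = 3571
L_{18} = L_{17} + L_{16} = 3571 + 2207 = 5778
L_{19} = L_{18} + L_{17} = 5778 + 3571 = 9349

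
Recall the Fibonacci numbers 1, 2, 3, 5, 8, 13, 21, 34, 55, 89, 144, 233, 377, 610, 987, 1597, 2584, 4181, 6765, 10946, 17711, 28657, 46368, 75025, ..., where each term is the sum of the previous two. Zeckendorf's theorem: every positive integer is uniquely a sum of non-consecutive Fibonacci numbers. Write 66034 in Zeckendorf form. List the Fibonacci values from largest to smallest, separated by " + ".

46368 + 17711 + 1597 + 233 + 89 + 34 + 2

Greedy algorithm:
66034 − 46368 = 19666
19666 − 17711 = 1955
1955 − 1597 = 358
358 − 233 = 125
125 − 89 = 36
36 − 34 = 2
2 − 2 = 0
So 66034 = 46368 + 17711 + 1597 + 233 + 89 + 34 + 2, with no two terms consecutive in the sequence.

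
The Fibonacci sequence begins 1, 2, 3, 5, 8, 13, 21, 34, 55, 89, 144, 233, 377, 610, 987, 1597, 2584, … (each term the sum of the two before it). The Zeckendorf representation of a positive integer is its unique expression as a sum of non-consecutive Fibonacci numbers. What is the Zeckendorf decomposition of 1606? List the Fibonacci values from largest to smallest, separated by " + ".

subtract 1597 from 1606: 9 remains
subtract 8 from 9: 1 remains
subtract 1 from 1: 0 remains
So 1606 = 1597 + 8 + 1, with no two terms consecutive in the sequence.

1597 + 8 + 1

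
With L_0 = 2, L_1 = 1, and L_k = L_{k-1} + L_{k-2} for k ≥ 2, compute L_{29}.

1149851

Iterating the recurrence up to L_{22} = 39603 and L_{21} = 24476:
L_{23} = L_{22} + L_{21} = 39603 + 24476 = 64079
L_{24} = L_{23} + L_{22} = 64079 + 39603 = 103682
L_{25} = L_{24} + L_{23} = 103682 + 64079 = 167761
L_{26} = L_{25} + L_{24} = 167761 + 103682 = 271443
L_{27} = L_{26} + L_{25} = 271443 + 167761 = 439204
L_{28} = L_{27} + L_{26} = 439204 + 271443 = 710647
L_{29} = L_{28} + L_{27} = 710647 + 439204 = 1149851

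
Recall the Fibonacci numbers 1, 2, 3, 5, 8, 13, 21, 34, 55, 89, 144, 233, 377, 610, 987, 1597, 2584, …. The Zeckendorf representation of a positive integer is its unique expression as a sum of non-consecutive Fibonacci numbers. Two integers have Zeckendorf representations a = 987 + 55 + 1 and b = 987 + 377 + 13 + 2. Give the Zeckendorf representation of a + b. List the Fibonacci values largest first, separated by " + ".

1597 + 610 + 144 + 55 + 13 + 3

The two numbers are 1043 and 1379, so their sum is 2422.
Greedy algorithm:
2422 − 1597 = 825
825 − 610 = 215
215 − 144 = 71
71 − 55 = 16
16 − 13 = 3
3 − 3 = 0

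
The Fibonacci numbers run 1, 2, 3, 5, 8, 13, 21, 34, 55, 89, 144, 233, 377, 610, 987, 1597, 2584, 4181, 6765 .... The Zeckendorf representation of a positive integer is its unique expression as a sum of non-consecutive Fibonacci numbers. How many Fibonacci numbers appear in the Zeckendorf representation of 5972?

Repeatedly subtract the largest Fibonacci number that fits:
5972: greatest Fibonacci not exceeding it is 4181, leaving 1791
1791: greatest Fibonacci not exceeding it is 1597, leaving 194
194: greatest Fibonacci not exceeding it is 144, leaving 50
50: greatest Fibonacci not exceeding it is 34, leaving 16
16: greatest Fibonacci not exceeding it is 13, leaving 3
3: greatest Fibonacci not exceeding it is 3, leaving 0
5972 = 4181 + 1597 + 144 + 34 + 13 + 3, which has 6 terms.

6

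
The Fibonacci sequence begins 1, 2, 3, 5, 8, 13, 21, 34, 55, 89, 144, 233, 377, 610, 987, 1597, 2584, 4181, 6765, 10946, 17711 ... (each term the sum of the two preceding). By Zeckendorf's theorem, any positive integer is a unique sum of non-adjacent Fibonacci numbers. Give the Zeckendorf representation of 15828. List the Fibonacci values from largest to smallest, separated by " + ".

Greedily peel off the largest Fibonacci term at each step:
10946 ≤ 15828 < 17711, so take 10946; remainder 4882
4181 ≤ 4882 < 6765, so take 4181; remainder 701
610 ≤ 701 < 987, so take 610; remainder 91
89 ≤ 91 < 144, so take 89; remainder 2
2 ≤ 2 < 3, so take 2; remainder 0
So 15828 = 10946 + 4181 + 610 + 89 + 2, with no two terms consecutive in the sequence.

10946 + 4181 + 610 + 89 + 2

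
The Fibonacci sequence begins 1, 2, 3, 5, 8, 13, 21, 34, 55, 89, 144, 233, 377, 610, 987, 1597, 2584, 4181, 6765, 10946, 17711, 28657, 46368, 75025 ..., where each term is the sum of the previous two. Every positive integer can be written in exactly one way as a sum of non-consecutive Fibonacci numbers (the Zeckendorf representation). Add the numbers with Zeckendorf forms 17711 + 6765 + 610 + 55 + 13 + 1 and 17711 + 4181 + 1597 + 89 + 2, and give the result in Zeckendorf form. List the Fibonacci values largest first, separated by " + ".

46368 + 1597 + 610 + 144 + 13 + 3

The two numbers are 25155 and 23580, so their sum is 48735.
largest Fibonacci ≤ 48735 is 46368; 48735 − 46368 = 2367
largest Fibonacci ≤ 2367 is 1597; 2367 − 1597 = 770
largest Fibonacci ≤ 770 is 610; 770 − 610 = 160
largest Fibonacci ≤ 160 is 144; 160 − 144 = 16
largest Fibonacci ≤ 16 is 13; 16 − 13 = 3
largest Fibonacci ≤ 3 is 3; 3 − 3 = 0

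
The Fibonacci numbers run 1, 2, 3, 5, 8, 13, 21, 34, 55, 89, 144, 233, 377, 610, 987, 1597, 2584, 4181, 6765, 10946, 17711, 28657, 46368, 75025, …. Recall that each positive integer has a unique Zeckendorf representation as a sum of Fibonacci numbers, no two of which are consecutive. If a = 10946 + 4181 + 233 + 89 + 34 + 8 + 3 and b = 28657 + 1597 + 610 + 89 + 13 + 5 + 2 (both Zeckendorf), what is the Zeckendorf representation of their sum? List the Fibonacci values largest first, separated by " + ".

46368 + 89 + 8 + 2

The two numbers are 15494 and 30973, so their sum is 46467.
subtract 46368 from 46467: 99 remains
subtract 89 from 99: 10 remains
subtract 8 from 10: 2 remains
subtract 2 from 2: 0 remains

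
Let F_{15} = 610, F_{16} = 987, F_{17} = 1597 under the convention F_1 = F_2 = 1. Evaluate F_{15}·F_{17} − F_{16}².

1

610·1597 − 987² = 974170 − 974169 = 1. (Cassini's identity: F_{k−1}F_{k+1} − F_k² = (−1)^k.)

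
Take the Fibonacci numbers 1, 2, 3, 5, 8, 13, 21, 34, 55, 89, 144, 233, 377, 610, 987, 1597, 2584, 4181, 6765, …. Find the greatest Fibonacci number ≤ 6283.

4181 ≤ 6283 < 6765, so the largest Fibonacci number not exceeding 6283 is 4181.

4181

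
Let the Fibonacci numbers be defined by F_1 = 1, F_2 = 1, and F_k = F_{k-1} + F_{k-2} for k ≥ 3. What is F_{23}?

28657

Iterating the recurrence up to F_{16} = 987 and F_{15} = 610:
F_{17} = F_{16} + F_{15} = 987 + 610 = 1597
F_{18} = F_{17} + F_{16} = 1597 + 987 = 2584
F_{19} = F_{18} + F_{17} = 2584 + 1597 = 4181
F_{20} = F_{19} + F_{18} = 4181 + 2584 = 6765
F_{21} = F_{20} + F_{19} = 6765 + 4181 = 10946
F_{22} = F_{21} + F_{20} = 10946 + 6765 = 17711
F_{23} = F_{22} + F_{21} = 17711 + 10946 = 28657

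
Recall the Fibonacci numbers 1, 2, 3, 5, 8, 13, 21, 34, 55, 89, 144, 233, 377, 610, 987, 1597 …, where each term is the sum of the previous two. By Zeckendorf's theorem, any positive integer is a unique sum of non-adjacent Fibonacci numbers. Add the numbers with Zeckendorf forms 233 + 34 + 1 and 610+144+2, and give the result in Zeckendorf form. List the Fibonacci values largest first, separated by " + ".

987 + 34 + 3

The two numbers are 268 and 756, so their sum is 1024.
subtract 987 from 1024: 37 remains
subtract 34 from 37: 3 remains
subtract 3 from 3: 0 remains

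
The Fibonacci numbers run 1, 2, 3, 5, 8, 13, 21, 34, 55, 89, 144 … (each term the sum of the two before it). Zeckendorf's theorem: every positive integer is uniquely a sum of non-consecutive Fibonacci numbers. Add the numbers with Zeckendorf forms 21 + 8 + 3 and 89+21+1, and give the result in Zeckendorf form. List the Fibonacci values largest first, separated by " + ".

The two numbers are 32 and 111, so their sum is 143.
subtract 89 from 143: 54 remains
subtract 34 from 54: 20 remains
subtract 13 from 20: 7 remains
subtract 5 from 7: 2 remains
subtract 2 from 2: 0 remains

89 + 34 + 13 + 5 + 2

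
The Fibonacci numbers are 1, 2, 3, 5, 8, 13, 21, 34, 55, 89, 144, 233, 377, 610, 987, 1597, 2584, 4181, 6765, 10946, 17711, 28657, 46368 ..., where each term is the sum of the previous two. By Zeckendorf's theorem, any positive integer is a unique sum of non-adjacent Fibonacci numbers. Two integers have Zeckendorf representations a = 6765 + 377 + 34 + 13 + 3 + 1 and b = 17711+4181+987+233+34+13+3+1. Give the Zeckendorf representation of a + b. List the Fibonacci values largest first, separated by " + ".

28657 + 1597 + 89 + 13

The two numbers are 7193 and 23163, so their sum is 30356.
28657 ≤ 30356 < 46368, so take 28657; remainder 1699
1597 ≤ 1699 < 2584, so take 1597; remainder 102
89 ≤ 102 < 144, so take 89; remainder 13
13 ≤ 13 < 21, so take 13; remainder 0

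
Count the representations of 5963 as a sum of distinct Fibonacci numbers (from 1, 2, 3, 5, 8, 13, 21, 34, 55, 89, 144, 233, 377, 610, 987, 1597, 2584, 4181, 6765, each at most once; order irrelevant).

20

Each representation comes from the Zeckendorf form by replacing some F_k with F_{k−1} + F_{k−2} where possible.
5963 = 4181+1597+144+34+5+2 = 4181+1597+144+21+13+5+2 = 4181+1597+89+55+34+5+2 = … (17 more), for 20 in all.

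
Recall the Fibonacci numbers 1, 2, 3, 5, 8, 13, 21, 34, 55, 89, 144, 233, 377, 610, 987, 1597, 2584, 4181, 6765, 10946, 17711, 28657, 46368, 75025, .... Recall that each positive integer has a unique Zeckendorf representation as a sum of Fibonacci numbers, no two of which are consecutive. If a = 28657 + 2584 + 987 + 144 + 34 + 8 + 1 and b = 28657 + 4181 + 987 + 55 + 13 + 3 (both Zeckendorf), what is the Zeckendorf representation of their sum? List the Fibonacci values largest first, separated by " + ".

46368 + 17711 + 1597 + 610 + 21 + 3 + 1

The two numbers are 32415 and 33896, so their sum is 66311.
Greedily peel off the largest Fibonacci term at each step:
largest Fibonacci ≤ 66311 is 46368; 66311 − 46368 = 19943
largest Fibonacci ≤ 19943 is 17711; 19943 − 17711 = 2232
largest Fibonacci ≤ 2232 is 1597; 2232 − 1597 = 635
largest Fibonacci ≤ 635 is 610; 635 − 610 = 25
largest Fibonacci ≤ 25 is 21; 25 − 21 = 4
largest Fibonacci ≤ 4 is 3; 4 − 3 = 1
largest Fibonacci ≤ 1 is 1; 1 − 1 = 0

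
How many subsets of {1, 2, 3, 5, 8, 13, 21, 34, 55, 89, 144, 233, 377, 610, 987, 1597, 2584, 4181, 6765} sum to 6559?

40

Starting from the Zeckendorf form and repeatedly splitting a term F_k into F_{k−1} + F_{k−2} (when neither is already used) reaches every representation.
6559 = 4181+1597+610+144+21+5+1 = 4181+1597+610+144+21+3+2+1 = 4181+1597+610+144+13+8+5+1 = 4181+1597+610+89+55+21+5+1 = … (36 more), for 40 in all.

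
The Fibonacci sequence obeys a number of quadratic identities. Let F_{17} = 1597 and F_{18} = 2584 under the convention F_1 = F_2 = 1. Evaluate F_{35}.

By F_{2k+1} = F_k² + F_{k+1}²: F_{35} = 1597² + 2584² = 2550409 + 6677056 = 9227465.

9227465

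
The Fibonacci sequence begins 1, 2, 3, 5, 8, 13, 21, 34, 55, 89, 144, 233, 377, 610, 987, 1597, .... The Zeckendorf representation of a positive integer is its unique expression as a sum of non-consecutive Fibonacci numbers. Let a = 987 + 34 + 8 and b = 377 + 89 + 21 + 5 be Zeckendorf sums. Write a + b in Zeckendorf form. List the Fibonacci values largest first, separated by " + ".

987 + 377 + 144 + 13

The two numbers are 1029 and 492, so their sum is 1521.
Greedy algorithm:
subtract 987 from 1521: 534 remains
subtract 377 from 534: 157 remains
subtract 144 from 157: 13 remains
subtract 13 from 13: 0 remains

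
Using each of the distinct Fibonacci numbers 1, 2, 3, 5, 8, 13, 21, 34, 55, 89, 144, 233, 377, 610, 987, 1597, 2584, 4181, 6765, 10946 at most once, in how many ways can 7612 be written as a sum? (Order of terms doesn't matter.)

Starting from the Zeckendorf form and repeatedly splitting a term F_k into F_{k−1} + F_{k−2} (when neither is already used) reaches every representation.
7612 = 6765+610+233+3+1 = 6765+610+144+89+3+1 = 6765+610+144+55+34+3+1 = … (24 more), for 27 in all.

27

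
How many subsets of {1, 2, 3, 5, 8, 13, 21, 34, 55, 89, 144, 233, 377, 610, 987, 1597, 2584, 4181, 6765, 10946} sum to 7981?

7981 = 6765+987+144+55+21+8+1 = 6765+987+144+55+21+5+3+1 = 6765+610+377+144+55+21+8+1 = 4181+2584+987+144+55+21+8+1 = 6765+987+144+55+13+8+5+3+1 = … (23 more), for 28 in all.

28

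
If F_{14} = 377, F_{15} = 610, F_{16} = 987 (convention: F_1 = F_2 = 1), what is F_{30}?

832040

By the addition formula F_{m+n} = F_m F_{n+1} + F_{m−1} F_n with m=15, n=15: F_{30} = 610·987 + 377·610 = 602070 + 229970 = 832040.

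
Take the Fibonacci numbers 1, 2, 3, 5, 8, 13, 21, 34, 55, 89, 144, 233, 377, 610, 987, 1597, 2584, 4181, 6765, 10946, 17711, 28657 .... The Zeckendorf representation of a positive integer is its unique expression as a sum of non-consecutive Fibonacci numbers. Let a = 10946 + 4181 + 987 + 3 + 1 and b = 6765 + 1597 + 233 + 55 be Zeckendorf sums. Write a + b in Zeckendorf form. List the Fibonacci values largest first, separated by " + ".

The two numbers are 16118 and 8650, so their sum is 24768.
Repeatedly subtract the largest Fibonacci number that fits:
24768 − 17711 = 7057
7057 − 6765 = 292
292 − 233 = 59
59 − 55 = 4
4 − 3 = 1
1 − 1 = 0

17711 + 6765 + 233 + 55 + 3 + 1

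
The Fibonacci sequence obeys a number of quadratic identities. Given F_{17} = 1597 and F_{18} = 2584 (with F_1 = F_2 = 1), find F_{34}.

5702887

By the doubling identity F_{2k} = F_k(2F_{k+1} − F_k): F_{34} = 1597·(2·2584 − 1597) = 1597·3571 = 5702887.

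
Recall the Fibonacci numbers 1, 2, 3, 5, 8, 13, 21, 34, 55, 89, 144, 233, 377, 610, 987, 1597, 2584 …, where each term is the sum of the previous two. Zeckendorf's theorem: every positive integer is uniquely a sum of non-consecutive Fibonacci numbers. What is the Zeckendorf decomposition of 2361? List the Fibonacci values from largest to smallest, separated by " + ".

1597 + 610 + 144 + 8 + 2

1597 ≤ 2361 < 2584, so take 1597; remainder 764
610 ≤ 764 < 987, so take 610; remainder 154
144 ≤ 154 < 233, so take 144; remainder 10
8 ≤ 10 < 13, so take 8; remainder 2
2 ≤ 2 < 3, so take 2; remainder 0
So 2361 = 1597 + 610 + 144 + 8 + 2, with no two terms consecutive in the sequence.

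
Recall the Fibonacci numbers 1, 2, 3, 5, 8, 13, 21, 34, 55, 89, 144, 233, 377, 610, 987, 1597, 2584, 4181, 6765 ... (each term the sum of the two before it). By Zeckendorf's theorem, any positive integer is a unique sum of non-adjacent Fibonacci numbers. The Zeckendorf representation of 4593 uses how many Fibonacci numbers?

Greedy algorithm:
take 4181 (≤ 4593); 4593 − 4181 = 412
take 377 (≤ 412); 412 − 377 = 35
take 34 (≤ 35); 35 − 34 = 1
take 1 (≤ 1); 1 − 1 = 0
4593 = 4181 + 377 + 34 + 1, which has 4 terms.

4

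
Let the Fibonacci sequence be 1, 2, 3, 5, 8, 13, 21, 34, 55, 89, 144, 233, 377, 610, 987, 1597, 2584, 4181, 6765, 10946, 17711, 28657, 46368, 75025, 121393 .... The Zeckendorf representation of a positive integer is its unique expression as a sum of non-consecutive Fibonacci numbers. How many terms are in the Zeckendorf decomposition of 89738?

8

Greedy algorithm:
take 75025 (≤ 89738); 89738 − 75025 = 14713
take 10946 (≤ 14713); 14713 − 10946 = 3767
take 2584 (≤ 3767); 3767 − 2584 = 1183
take 987 (≤ 1183); 1183 − 987 = 196
take 144 (≤ 196); 196 − 144 = 52
take 34 (≤ 52); 52 − 34 = 18
take 13 (≤ 18); 18 − 13 = 5
take 5 (≤ 5); 5 − 5 = 0
89738 = 75025 + 10946 + 2584 + 987 + 144 + 34 + 13 + 5, which has 8 terms.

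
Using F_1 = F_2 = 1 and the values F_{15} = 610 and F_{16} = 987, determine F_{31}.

1346269

By F_{2k+1} = F_k² + F_{k+1}²: F_{31} = 610² + 987² = 372100 + 974169 = 1346269.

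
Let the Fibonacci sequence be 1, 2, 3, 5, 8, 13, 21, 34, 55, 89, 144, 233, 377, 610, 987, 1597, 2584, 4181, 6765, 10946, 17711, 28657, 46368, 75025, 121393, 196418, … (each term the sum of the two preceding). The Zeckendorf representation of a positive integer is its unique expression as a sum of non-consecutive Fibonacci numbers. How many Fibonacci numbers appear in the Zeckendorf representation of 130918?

7

subtract 121393 from 130918: 9525 remains
subtract 6765 from 9525: 2760 remains
subtract 2584 from 2760: 176 remains
subtract 144 from 176: 32 remains
subtract 21 from 32: 11 remains
subtract 8 from 11: 3 remains
subtract 3 from 3: 0 remains
130918 = 121393 + 6765 + 2584 + 144 + 21 + 8 + 3, which has 7 terms.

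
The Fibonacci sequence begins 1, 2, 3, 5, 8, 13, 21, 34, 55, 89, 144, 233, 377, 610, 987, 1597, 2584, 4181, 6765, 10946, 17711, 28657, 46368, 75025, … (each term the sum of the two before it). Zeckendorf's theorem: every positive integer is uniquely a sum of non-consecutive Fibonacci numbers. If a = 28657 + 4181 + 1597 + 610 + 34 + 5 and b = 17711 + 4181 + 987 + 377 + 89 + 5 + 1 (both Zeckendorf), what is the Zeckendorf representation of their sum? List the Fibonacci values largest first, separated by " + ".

46368 + 10946 + 987 + 89 + 34 + 8 + 3

The two numbers are 35084 and 23351, so their sum is 58435.
subtract 46368 from 58435: 12067 remains
subtract 10946 from 12067: 1121 remains
subtract 987 from 1121: 134 remains
subtract 89 from 134: 45 remains
subtract 34 from 45: 11 remains
subtract 8 from 11: 3 remains
subtract 3 from 3: 0 remains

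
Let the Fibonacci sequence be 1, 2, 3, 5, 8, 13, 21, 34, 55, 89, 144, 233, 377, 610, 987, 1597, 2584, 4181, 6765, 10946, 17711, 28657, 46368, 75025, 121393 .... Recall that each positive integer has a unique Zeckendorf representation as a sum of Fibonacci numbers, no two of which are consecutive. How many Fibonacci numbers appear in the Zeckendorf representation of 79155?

79155 − 75025 = 4130
4130 − 2584 = 1546
1546 − 987 = 559
559 − 377 = 182
182 − 144 = 38
38 − 34 = 4
4 − 3 = 1
1 − 1 = 0
79155 = 75025 + 2584 + 987 + 377 + 144 + 34 + 3 + 1, which has 8 terms.

8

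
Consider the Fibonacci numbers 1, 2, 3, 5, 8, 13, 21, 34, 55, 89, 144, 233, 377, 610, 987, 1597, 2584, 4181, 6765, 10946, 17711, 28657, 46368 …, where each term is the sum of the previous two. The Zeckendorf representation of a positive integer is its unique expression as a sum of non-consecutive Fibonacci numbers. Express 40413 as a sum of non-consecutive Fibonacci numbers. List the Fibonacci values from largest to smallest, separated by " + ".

28657 + 10946 + 610 + 144 + 55 + 1

Repeatedly subtract the largest Fibonacci number that fits:
largest Fibonacci ≤ 40413 is 28657; 40413 − 28657 = 11756
largest Fibonacci ≤ 11756 is 10946; 11756 − 10946 = 810
largest Fibonacci ≤ 810 is 610; 810 − 610 = 200
largest Fibonacci ≤ 200 is 144; 200 − 144 = 56
largest Fibonacci ≤ 56 is 55; 56 − 55 = 1
largest Fibonacci ≤ 1 is 1; 1 − 1 = 0
So 40413 = 28657 + 10946 + 610 + 144 + 55 + 1, with no two terms consecutive in the sequence.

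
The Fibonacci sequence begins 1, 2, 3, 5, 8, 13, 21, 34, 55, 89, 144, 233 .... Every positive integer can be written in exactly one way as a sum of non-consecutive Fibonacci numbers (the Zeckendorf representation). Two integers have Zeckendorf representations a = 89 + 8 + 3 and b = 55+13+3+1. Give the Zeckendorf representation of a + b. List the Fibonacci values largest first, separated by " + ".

144 + 21 + 5 + 2

The two numbers are 100 and 72, so their sum is 172.
subtract 144 from 172: 28 remains
subtract 21 from 28: 7 remains
subtract 5 from 7: 2 remains
subtract 2 from 2: 0 remains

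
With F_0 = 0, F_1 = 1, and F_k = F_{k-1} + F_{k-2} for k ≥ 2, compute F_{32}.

Iterating the recurrence up to F_{25} = 75025 and F_{24} = 46368:
F_{26} = F_{25} + F_{24} = 75025 + 46368 = 121393
F_{27} = F_{26} + F_{25} = 121393 + 75025 = 196418
F_{28} = F_{27} + F_{26} = 196418 + 121393 = 317811
F_{29} = F_{28} + F_{27} = 317811 + 196418 = 514229
F_{30} = F_{29} + F_{28} = 514229 + 317811 = 832040
F_{31} = F_{30} + F_{29} = 832040 + 514229 = 1346269
F_{32} = F_{31} + F_{30} = 1346269 + 832040 = 2178309

2178309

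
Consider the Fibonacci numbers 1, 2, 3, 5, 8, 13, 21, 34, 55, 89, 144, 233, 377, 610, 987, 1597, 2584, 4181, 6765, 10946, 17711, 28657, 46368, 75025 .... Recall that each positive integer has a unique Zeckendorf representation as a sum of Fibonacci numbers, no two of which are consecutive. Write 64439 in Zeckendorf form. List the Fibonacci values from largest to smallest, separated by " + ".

Greedy algorithm:
64439: greatest Fibonacci not exceeding it is 46368, leaving 18071
18071: greatest Fibonacci not exceeding it is 17711, leaving 360
360: greatest Fibonacci not exceeding it is 233, leaving 127
127: greatest Fibonacci not exceeding it is 89, leaving 38
38: greatest Fibonacci not exceeding it is 34, leaving 4
4: greatest Fibonacci not exceeding it is 3, leaving 1
1: greatest Fibonacci not exceeding it is 1, leaving 0
So 64439 = 46368 + 17711 + 233 + 89 + 34 + 3 + 1, with no two terms consecutive in the sequence.

46368 + 17711 + 233 + 89 + 34 + 3 + 1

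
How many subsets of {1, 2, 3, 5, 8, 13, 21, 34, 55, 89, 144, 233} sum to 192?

10

Each representation comes from the Zeckendorf form by replacing some F_k with F_{k−1} + F_{k−2} where possible.
192 = 144+34+13+1 = 144+34+8+5+1 = 89+55+34+13+1 = 144+34+8+3+2+1 = 144+21+13+8+5+1 = … (5 more), for 10 in all.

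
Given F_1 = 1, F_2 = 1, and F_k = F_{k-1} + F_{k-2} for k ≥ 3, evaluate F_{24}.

46368

Iterating the recurrence up to F_{19} = 4181 and F_{18} = 2584:
F_{20} = F_{19} + F_{18} = 4181 + 2584 = 6765
F_{21} = F_{20} + F_{19} = 6765 + 4181 = 10946
F_{22} = F_{21} + F_{20} = 10946 + 6765 = 17711
F_{23} = F_{22} + F_{21} = 17711 + 10946 = 28657
F_{24} = F_{23} + F_{22} = 28657 + 17711 = 46368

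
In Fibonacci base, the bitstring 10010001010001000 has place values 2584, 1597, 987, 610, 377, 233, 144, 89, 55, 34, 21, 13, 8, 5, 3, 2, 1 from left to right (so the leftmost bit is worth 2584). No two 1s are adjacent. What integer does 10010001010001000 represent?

3322

Summing the place values of the 1 bits: 2584 + 610 + 89 + 34 + 5 = 3322.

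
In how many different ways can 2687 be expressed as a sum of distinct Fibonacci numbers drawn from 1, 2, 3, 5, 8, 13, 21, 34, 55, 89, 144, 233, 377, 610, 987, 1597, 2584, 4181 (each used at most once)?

32

Starting from the Zeckendorf form and repeatedly splitting a term F_k into F_{k−1} + F_{k−2} (when neither is already used) reaches every representation.
2687 = 2584+89+13+1 = 2584+89+8+5+1 = 2584+55+34+13+1 = 1597+987+89+13+1 = 2584+89+8+3+2+1 = … (27 more), for 32 in all.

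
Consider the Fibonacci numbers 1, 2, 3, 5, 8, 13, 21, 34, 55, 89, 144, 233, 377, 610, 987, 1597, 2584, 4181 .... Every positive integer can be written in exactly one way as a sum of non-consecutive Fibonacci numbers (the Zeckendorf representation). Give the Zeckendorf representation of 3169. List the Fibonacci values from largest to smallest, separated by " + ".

Greedily peel off the largest Fibonacci term at each step:
largest Fibonacci ≤ 3169 is 2584; 3169 − 2584 = 585
largest Fibonacci ≤ 585 is 377; 585 − 377 = 208
largest Fibonacci ≤ 208 is 144; 208 − 144 = 64
largest Fibonacci ≤ 64 is 55; 64 − 55 = 9
largest Fibonacci ≤ 9 is 8; 9 − 8 = 1
largest Fibonacci ≤ 1 is 1; 1 − 1 = 0
So 3169 = 2584 + 377 + 144 + 55 + 8 + 1, with no two terms consecutive in the sequence.

2584 + 377 + 144 + 55 + 8 + 1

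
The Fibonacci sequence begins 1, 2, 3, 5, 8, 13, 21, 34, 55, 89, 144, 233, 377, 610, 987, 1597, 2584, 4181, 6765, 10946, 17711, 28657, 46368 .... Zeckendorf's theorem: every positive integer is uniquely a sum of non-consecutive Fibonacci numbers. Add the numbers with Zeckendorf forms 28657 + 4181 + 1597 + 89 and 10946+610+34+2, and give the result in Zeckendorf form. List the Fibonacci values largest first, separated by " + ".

28657 + 10946 + 4181 + 1597 + 610 + 89 + 34 + 2

The two numbers are 34524 and 11592, so their sum is 46116.
subtract 28657 from 46116: 17459 remains
subtract 10946 from 17459: 6513 remains
subtract 4181 from 6513: 2332 remains
subtract 1597 from 2332: 735 remains
subtract 610 from 735: 125 remains
subtract 89 from 125: 36 remains
subtract 34 from 36: 2 remains
subtract 2 from 2: 0 remains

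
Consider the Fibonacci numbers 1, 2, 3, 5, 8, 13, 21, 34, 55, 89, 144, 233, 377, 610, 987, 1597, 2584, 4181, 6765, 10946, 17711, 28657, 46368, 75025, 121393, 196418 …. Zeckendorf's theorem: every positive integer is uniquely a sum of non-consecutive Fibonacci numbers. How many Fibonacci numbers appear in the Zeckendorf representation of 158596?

8

take 121393 (≤ 158596); 158596 − 121393 = 37203
take 28657 (≤ 37203); 37203 − 28657 = 8546
take 6765 (≤ 8546); 8546 − 6765 = 1781
take 1597 (≤ 1781); 1781 − 1597 = 184
take 144 (≤ 184); 184 − 144 = 40
take 34 (≤ 40); 40 − 34 = 6
take 5 (≤ 6); 6 − 5 = 1
take 1 (≤ 1); 1 − 1 = 0
158596 = 121393 + 28657 + 6765 + 1597 + 144 + 34 + 5 + 1, which has 8 terms.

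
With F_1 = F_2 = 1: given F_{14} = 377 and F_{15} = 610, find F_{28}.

317811

By the doubling identity F_{2k} = F_k(2F_{k+1} − F_k): F_{28} = 377·(2·610 − 377) = 377·843 = 317811.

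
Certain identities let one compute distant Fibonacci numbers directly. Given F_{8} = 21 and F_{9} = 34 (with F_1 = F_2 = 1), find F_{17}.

By F_{2k+1} = F_k² + F_{k+1}²: F_{17} = 21² + 34² = 441 + 1156 = 1597.

1597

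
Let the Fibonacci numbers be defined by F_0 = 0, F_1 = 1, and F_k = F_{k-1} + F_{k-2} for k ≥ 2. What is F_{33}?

3524578

Iterating the recurrence up to F_{29} = 514229 and F_{28} = 317811:
F_{30} = F_{29} + F_{28} = 514229 + 317811 = 832040
F_{31} = F_{30} + F_{29} = 832040 + 514229 = 1346269
F_{32} = F_{31} + F_{30} = 1346269 + 832040 = 2178309
F_{33} = F_{32} + F_{31} = 2178309 + 1346269 = 3524578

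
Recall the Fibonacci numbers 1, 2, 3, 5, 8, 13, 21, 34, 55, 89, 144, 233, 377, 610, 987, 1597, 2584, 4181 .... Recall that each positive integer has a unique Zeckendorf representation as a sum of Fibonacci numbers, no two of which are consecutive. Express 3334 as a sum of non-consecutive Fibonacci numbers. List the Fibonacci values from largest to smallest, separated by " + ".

2584 + 610 + 89 + 34 + 13 + 3 + 1

2584 ≤ 3334 < 4181, so take 2584; remainder 750
610 ≤ 750 < 987, so take 610; remainder 140
89 ≤ 140 < 144, so take 89; remainder 51
34 ≤ 51 < 55, so take 34; remainder 17
13 ≤ 17 < 21, so take 13; remainder 4
3 ≤ 4 < 5, so take 3; remainder 1
1 ≤ 1 < 2, so take 1; remainder 0
So 3334 = 2584 + 610 + 89 + 34 + 13 + 3 + 1, with no two terms consecutive in the sequence.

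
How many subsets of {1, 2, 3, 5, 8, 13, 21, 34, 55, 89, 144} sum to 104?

104 = 89+13+2 = 89+8+5+2 = 55+34+13+2 = 55+34+8+5+2 = 55+21+13+8+5+2 — 5 representations.

5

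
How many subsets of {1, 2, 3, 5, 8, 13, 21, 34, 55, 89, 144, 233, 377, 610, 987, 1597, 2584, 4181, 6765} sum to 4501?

35

Each representation comes from the Zeckendorf form by replacing some F_k with F_{k−1} + F_{k−2} where possible.
4501 = 4181+233+55+21+8+3 = 4181+233+55+21+8+2+1 = 4181+144+89+55+21+8+3 = 2584+1597+233+55+21+8+3 = … (31 more), for 35 in all.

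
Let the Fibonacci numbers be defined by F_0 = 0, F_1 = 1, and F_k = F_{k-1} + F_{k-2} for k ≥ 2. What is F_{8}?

F_{2} = F_{1} + F_{0} = 1 + 0 = 1
F_{3} = F_{2} + F_{1} = 1 + 1 = 2
F_{4} = F_{3} + F_{2} = 2 + 1 = 3
F_{5} = F_{4} + F_{3} = 3 + 2 = 5
F_{6} = F_{5} + F_{4} = 5 + 3 = 8
F_{7} = F_{6} + F_{5} = 8 + 5 = 13
F_{8} = F_{7} + F_{6} = 13 + 8 = 21

21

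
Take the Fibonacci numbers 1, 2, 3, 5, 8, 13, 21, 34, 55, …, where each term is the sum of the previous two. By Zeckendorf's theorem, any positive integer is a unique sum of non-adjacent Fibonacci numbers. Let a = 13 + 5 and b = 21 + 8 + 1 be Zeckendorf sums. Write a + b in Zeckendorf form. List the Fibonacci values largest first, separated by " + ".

34 + 13 + 1

The two numbers are 18 and 30, so their sum is 48.
48: greatest Fibonacci not exceeding it is 34, leaving 14
14: greatest Fibonacci not exceeding it is 13, leaving 1
1: greatest Fibonacci not exceeding it is 1, leaving 0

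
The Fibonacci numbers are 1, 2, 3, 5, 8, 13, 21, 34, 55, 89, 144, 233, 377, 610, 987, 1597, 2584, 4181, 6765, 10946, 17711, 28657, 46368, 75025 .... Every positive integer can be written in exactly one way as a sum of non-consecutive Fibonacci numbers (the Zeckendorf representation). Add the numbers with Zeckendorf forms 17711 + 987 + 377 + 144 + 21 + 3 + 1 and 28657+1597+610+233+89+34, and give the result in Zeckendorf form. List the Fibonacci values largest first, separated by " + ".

46368 + 2584 + 987 + 377 + 144 + 3 + 1

The two numbers are 19244 and 31220, so their sum is 50464.
Repeatedly subtract the largest Fibonacci number that fits:
46368 ≤ 50464 < 75025, so take 46368; remainder 4096
2584 ≤ 4096 < 4181, so take 2584; remainder 1512
987 ≤ 1512 < 1597, so take 987; remainder 525
377 ≤ 525 < 610, so take 377; remainder 148
144 ≤ 148 < 233, so take 144; remainder 4
3 ≤ 4 < 5, so take 3; remainder 1
1 ≤ 1 < 2, so take 1; remainder 0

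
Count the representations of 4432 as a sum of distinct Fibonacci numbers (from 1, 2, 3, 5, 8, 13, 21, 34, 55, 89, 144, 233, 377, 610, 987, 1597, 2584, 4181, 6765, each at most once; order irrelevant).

37

Starting from the Zeckendorf form and repeatedly splitting a term F_k into F_{k−1} + F_{k−2} (when neither is already used) reaches every representation.
4432 = 4181+233+13+5 = 4181+233+13+3+2 = 4181+144+89+13+5 = 2584+1597+233+13+5 = 4181+233+8+5+3+2 = … (32 more), for 37 in all.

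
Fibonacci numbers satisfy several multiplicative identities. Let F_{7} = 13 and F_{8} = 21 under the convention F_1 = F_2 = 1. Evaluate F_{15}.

610

By F_{2k+1} = F_k² + F_{k+1}²: F_{15} = 13² + 21² = 169 + 441 = 610.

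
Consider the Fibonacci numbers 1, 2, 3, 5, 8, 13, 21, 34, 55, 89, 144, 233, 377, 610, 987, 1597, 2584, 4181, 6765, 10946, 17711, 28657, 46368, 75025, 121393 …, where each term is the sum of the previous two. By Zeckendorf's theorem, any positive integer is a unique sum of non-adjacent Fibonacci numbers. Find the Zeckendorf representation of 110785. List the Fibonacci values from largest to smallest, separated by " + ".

75025 + 28657 + 6765 + 233 + 89 + 13 + 3

Greedily peel off the largest Fibonacci term at each step:
take 75025 (≤ 110785); 110785 − 75025 = 35760
take 28657 (≤ 35760); 35760 − 28657 = 7103
take 6765 (≤ 7103); 7103 − 6765 = 338
take 233 (≤ 338); 338 − 233 = 105
take 89 (≤ 105); 105 − 89 = 16
take 13 (≤ 16); 16 − 13 = 3
take 3 (≤ 3); 3 − 3 = 0
So 110785 = 75025 + 28657 + 6765 + 233 + 89 + 13 + 3, with no two terms consecutive in the sequence.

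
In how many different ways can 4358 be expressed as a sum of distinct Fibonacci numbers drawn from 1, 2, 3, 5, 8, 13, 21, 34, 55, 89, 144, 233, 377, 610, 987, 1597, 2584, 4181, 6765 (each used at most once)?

Each representation comes from the Zeckendorf form by replacing some F_k with F_{k−1} + F_{k−2} where possible.
4358 = 4181+144+21+8+3+1 = 4181+89+55+21+8+3+1 = 2584+1597+144+21+8+3+1 = 2584+1597+89+55+21+8+3+1 = … (4 more), for 8 in all.

8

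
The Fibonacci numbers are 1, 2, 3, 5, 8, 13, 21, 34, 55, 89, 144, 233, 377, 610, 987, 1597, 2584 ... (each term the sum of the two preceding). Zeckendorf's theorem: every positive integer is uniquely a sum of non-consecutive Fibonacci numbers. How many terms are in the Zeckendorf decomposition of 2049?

6

Greedy algorithm:
2049 − 1597 = 452
452 − 377 = 75
75 − 55 = 20
20 − 13 = 7
7 − 5 = 2
2 − 2 = 0
2049 = 1597 + 377 + 55 + 13 + 5 + 2, which has 6 terms.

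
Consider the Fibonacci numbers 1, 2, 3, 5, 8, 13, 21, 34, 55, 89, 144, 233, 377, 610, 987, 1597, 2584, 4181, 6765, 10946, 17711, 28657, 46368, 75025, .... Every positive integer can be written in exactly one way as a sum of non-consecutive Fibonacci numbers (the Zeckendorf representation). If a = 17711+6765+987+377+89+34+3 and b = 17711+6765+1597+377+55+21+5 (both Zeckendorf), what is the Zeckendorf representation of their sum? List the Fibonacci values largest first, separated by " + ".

The two numbers are 25966 and 26531, so their sum is 52497.
subtract 46368 from 52497: 6129 remains
subtract 4181 from 6129: 1948 remains
subtract 1597 from 1948: 351 remains
subtract 233 from 351: 118 remains
subtract 89 from 118: 29 remains
subtract 21 from 29: 8 remains
subtract 8 from 8: 0 remains

46368 + 4181 + 1597 + 233 + 89 + 21 + 8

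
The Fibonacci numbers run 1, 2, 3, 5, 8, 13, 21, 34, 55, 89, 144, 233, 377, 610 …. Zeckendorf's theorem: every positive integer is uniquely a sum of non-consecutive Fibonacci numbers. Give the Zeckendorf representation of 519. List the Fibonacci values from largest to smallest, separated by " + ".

Greedy algorithm:
take 377 (≤ 519); 519 − 377 = 142
take 89 (≤ 142); 142 − 89 = 53
take 34 (≤ 53); 53 − 34 = 19
take 13 (≤ 19); 19 − 13 = 6
take 5 (≤ 6); 6 − 5 = 1
take 1 (≤ 1); 1 − 1 = 0
So 519 = 377 + 89 + 34 + 13 + 5 + 1, with no two terms consecutive in the sequence.

377 + 89 + 34 + 13 + 5 + 1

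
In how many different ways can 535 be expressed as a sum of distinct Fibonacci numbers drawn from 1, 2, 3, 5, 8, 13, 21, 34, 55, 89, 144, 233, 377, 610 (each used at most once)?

535 = 377+144+13+1 = 377+144+8+5+1 = 377+89+55+13+1 = 377+144+8+3+2+1 = … (11 more), for 15 in all.

15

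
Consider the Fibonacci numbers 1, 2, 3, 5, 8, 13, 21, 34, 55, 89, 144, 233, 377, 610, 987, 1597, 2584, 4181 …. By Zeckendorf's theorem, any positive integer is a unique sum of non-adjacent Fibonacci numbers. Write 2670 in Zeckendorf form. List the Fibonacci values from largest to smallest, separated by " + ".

take 2584 (≤ 2670); 2670 − 2584 = 86
take 55 (≤ 86); 86 − 55 = 31
take 21 (≤ 31); 31 − 21 = 10
take 8 (≤ 10); 10 − 8 = 2
take 2 (≤ 2); 2 − 2 = 0
So 2670 = 2584 + 55 + 21 + 8 + 2, with no two terms consecutive in the sequence.

2584 + 55 + 21 + 8 + 2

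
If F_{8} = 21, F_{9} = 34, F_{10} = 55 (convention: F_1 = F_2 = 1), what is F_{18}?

2584

By the addition formula F_{m+n} = F_m F_{n+1} + F_{m−1} F_n with m=10, n=8: F_{18} = 55·34 + 34·21 = 1870 + 714 = 2584.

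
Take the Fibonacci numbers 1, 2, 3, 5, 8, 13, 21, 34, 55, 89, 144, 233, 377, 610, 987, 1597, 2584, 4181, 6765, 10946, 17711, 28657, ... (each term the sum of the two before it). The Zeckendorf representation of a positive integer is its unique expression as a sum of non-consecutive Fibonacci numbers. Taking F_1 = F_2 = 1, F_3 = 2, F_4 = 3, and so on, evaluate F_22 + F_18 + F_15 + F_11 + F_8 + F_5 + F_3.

F_22 + F_18 + F_15 + F_11 + F_8 + F_5 + F_3 = 17711 + 2584 + 610 + 89 + 21 + 5 + 2 = 21022.

21022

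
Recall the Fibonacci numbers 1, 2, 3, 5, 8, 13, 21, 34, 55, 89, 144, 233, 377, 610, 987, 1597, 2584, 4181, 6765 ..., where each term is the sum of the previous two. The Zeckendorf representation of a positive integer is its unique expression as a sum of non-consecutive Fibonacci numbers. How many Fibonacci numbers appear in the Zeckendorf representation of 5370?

5

Repeatedly subtract the largest Fibonacci number that fits:
subtract 4181 from 5370: 1189 remains
subtract 987 from 1189: 202 remains
subtract 144 from 202: 58 remains
subtract 55 from 58: 3 remains
subtract 3 from 3: 0 remains
5370 = 4181 + 987 + 144 + 55 + 3, which has 5 terms.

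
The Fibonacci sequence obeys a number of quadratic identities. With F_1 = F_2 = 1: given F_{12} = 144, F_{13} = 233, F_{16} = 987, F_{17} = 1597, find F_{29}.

514229

By the addition formula F_{m+n} = F_m F_{n+1} + F_{m−1} F_n with m=13, n=16: F_{29} = 233·1597 + 144·987 = 372101 + 142128 = 514229.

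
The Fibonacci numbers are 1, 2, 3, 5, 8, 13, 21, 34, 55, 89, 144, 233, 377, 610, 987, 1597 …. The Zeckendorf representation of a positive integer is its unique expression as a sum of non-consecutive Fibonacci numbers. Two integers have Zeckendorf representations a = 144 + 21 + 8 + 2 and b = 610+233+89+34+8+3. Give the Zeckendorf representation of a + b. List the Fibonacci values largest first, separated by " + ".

The two numbers are 175 and 977, so their sum is 1152.
subtract 987 from 1152: 165 remains
subtract 144 from 165: 21 remains
subtract 21 from 21: 0 remains

987 + 144 + 21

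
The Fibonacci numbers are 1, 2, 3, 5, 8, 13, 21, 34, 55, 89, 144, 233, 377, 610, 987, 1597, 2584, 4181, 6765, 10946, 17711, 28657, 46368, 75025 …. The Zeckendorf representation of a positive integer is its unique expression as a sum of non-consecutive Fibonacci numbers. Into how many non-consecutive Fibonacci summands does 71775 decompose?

Repeatedly subtract the largest Fibonacci number that fits:
take 46368 (≤ 71775); 71775 − 46368 = 25407
take 17711 (≤ 25407); 25407 − 17711 = 7696
take 6765 (≤ 7696); 7696 − 6765 = 931
take 610 (≤ 931); 931 − 610 = 321
take 233 (≤ 321); 321 − 233 = 88
take 55 (≤ 88); 88 − 55 = 33
take 21 (≤ 33); 33 − 21 = 12
take 8 (≤ 12); 12 − 8 = 4
take 3 (≤ 4); 4 − 3 = 1
take 1 (≤ 1); 1 − 1 = 0
71775 = 46368 + 17711 + 6765 + 610 + 233 + 55 + 21 + 8 + 3 + 1, which has 10 terms.

10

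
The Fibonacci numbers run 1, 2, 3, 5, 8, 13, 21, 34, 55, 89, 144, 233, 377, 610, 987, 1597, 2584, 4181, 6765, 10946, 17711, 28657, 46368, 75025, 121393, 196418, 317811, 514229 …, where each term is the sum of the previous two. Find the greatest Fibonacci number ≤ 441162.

317811

317811 ≤ 441162 < 514229, so the largest Fibonacci number not exceeding 441162 is 317811.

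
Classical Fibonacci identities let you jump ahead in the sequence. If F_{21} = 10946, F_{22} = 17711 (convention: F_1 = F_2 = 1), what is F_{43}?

By the addition formula F_{m+n} = F_m F_{n+1} + F_{m−1} F_n with m=22, n=21: F_{43} = 17711·17711 + 10946·10946 = 313679521 + 119814916 = 433494437.

433494437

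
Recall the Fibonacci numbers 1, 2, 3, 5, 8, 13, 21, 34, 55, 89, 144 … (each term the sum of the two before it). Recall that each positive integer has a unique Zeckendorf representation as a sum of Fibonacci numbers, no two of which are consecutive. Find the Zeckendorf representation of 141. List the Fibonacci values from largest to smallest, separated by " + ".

Greedily peel off the largest Fibonacci term at each step:
subtract 89 from 141: 52 remains
subtract 34 from 52: 18 remains
subtract 13 from 18: 5 remains
subtract 5 from 5: 0 remains
So 141 = 89 + 34 + 13 + 5, with no two terms consecutive in the sequence.

89 + 34 + 13 + 5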